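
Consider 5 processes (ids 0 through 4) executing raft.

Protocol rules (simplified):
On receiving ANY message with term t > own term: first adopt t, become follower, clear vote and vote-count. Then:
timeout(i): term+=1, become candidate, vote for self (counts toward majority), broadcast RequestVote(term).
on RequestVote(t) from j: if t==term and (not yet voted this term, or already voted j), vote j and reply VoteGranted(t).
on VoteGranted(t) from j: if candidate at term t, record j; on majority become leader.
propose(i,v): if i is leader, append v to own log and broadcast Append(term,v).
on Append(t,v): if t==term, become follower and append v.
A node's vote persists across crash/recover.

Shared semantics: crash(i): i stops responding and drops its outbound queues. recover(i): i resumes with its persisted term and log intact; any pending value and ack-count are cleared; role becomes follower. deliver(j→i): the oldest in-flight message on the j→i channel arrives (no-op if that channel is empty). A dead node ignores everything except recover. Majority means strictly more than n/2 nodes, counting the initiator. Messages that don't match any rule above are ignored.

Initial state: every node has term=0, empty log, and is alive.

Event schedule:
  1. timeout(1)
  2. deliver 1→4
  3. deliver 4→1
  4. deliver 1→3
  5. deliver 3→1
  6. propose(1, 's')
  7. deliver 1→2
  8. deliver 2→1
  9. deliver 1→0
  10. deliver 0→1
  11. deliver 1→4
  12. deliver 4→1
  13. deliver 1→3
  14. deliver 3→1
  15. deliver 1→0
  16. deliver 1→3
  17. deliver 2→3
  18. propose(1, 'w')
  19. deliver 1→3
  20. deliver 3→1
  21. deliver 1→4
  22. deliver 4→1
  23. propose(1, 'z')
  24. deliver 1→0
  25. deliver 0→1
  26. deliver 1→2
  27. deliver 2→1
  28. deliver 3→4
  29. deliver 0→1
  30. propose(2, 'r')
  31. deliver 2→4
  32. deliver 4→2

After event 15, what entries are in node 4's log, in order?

step 1 timeout(1): 1={cand,t=1,log=-}
step 2 deliver 1→4: 4={foll,t=1,log=-}
step 3 deliver 4→1: —
step 4 deliver 1→3: 3={foll,t=1,log=-}
step 5 deliver 3→1: 1={lead,t=1,log=-}
step 6 propose(1,'s'): 1={lead,t=1,log=s}
step 7 deliver 1→2: 2={foll,t=1,log=-}
step 8 deliver 2→1: —
step 9 deliver 1→0: 0={foll,t=1,log=-}
step 10 deliver 0→1: —
step 11 deliver 1→4: 4={foll,t=1,log=s}
step 12 deliver 4→1: —
step 13 deliver 1→3: 3={foll,t=1,log=s}
step 14 deliver 3→1: —
step 15 deliver 1→0: 0={foll,t=1,log=s}

s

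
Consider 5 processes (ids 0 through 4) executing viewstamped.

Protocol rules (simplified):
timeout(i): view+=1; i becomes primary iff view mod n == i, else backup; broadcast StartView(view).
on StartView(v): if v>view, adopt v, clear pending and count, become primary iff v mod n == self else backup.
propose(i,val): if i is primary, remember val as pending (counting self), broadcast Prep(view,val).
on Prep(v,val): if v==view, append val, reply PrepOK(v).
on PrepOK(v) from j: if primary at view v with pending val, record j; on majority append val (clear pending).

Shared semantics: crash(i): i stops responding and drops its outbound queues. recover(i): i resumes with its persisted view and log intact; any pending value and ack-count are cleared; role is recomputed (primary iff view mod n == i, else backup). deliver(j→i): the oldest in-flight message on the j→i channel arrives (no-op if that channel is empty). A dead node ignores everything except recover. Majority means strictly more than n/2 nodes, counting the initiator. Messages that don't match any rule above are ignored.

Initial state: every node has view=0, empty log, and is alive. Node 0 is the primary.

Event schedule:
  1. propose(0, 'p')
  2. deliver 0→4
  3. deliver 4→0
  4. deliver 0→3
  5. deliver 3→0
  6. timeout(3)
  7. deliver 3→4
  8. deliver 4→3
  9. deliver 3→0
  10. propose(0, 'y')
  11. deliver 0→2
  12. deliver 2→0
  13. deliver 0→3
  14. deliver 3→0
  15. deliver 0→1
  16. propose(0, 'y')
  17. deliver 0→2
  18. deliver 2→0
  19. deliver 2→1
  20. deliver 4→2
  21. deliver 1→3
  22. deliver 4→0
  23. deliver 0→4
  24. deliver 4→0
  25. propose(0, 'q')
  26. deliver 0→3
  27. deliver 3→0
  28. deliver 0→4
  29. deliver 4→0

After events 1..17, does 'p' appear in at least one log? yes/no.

yes

step 1 propose(0,'p'): —
step 2 deliver 0→4: 4={back,v=0,log=p}
step 3 deliver 4→0: —
step 4 deliver 0→3: 3={back,v=0,log=p}
step 5 deliver 3→0: 0={prim,v=0,log=p}
step 6 timeout(3): 3={back,v=1,log=p}
step 7 deliver 3→4: 4={back,v=1,log=p}
step 8 deliver 4→3: —
step 9 deliver 3→0: 0={back,v=1,log=p}
step 10 propose(0,'y'): —
step 11 deliver 0→2: 2={back,v=0,log=p}
step 12 deliver 2→0: —
step 13 deliver 0→3: —
step 14 deliver 3→0: —
step 15 deliver 0→1: 1={back,v=0,log=p}
step 16 propose(0,'y'): —
step 17 deliver 0→2: —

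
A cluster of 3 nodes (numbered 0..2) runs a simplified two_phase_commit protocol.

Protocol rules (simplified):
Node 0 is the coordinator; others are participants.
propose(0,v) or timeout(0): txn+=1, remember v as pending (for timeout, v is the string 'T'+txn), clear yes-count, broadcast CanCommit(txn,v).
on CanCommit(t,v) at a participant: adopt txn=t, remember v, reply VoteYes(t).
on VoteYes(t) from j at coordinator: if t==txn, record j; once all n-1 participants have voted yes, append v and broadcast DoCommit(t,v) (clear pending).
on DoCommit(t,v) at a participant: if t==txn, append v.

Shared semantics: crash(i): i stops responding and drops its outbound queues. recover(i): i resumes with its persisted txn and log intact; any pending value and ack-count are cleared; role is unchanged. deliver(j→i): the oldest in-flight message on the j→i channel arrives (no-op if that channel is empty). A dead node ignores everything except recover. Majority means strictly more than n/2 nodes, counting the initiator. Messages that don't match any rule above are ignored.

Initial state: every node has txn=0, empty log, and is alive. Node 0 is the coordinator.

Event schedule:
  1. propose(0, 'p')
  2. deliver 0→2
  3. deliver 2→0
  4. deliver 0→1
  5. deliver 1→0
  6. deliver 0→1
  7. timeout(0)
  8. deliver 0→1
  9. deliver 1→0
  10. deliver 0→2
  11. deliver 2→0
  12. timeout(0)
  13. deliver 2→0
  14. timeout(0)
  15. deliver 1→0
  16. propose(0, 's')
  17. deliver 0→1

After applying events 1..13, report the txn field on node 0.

3

step 1 propose(0,'p'): 0={coor,t=1,log=-}
step 2 deliver 0→2: 2={part,t=1,log=-}
step 3 deliver 2→0: —
step 4 deliver 0→1: 1={part,t=1,log=-}
step 5 deliver 1→0: 0={coor,t=1,log=p}
step 6 deliver 0→1: 1={part,t=1,log=p}
step 7 timeout(0): 0={coor,t=2,log=p}
step 8 deliver 0→1: 1={part,t=2,log=p}
step 9 deliver 1→0: —
step 10 deliver 0→2: 2={part,t=1,log=p}
step 11 deliver 2→0: —
step 12 timeout(0): 0={coor,t=3,log=p}
step 13 deliver 2→0: —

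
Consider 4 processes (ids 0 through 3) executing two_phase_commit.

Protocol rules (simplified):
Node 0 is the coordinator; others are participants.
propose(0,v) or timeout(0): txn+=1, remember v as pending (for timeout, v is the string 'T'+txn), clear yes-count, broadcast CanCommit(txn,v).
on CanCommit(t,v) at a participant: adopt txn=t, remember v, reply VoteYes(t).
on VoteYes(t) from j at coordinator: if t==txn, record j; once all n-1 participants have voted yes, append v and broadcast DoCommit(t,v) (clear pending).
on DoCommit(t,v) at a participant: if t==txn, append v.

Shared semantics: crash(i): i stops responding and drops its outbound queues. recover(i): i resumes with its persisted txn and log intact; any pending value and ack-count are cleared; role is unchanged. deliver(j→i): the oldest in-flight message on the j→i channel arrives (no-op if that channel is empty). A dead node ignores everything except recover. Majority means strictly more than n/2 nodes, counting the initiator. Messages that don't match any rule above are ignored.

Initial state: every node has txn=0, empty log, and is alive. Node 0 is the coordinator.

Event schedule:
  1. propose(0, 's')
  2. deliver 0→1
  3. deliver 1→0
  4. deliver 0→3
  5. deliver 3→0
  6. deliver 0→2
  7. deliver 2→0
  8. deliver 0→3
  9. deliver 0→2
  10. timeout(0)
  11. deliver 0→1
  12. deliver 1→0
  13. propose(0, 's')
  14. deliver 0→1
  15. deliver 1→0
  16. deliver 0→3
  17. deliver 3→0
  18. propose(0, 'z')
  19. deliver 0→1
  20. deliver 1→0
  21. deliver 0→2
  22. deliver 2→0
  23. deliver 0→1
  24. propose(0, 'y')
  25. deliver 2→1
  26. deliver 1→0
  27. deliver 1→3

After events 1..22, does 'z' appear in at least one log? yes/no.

no

after 1 — propose(0,'s'): n0:coor/t1/[-]
after 2 — deliver 0→1: n1:part/t1/[-]
after 3 — deliver 1→0: ·
after 4 — deliver 0→3: n3:part/t1/[-]
after 5 — deliver 3→0: ·
after 6 — deliver 0→2: n2:part/t1/[-]
after 7 — deliver 2→0: n0:coor/t1/[s]
after 8 — deliver 0→3: n3:part/t1/[s]
after 9 — deliver 0→2: n2:part/t1/[s]
after 10 — timeout(0): n0:coor/t2/[s]
after 11 — deliver 0→1: n1:part/t1/[s]
after 12 — deliver 1→0: ·
after 13 — propose(0,'s'): n0:coor/t3/[s]
after 14 — deliver 0→1: n1:part/t2/[s]
after 15 — deliver 1→0: ·
after 16 — deliver 0→3: n3:part/t2/[s]
after 17 — deliver 3→0: ·
after 18 — propose(0,'z'): n0:coor/t4/[s]
after 19 — deliver 0→1: n1:part/t3/[s]
after 20 — deliver 1→0: ·
after 21 — deliver 0→2: n2:part/t2/[s]
after 22 — deliver 2→0: ·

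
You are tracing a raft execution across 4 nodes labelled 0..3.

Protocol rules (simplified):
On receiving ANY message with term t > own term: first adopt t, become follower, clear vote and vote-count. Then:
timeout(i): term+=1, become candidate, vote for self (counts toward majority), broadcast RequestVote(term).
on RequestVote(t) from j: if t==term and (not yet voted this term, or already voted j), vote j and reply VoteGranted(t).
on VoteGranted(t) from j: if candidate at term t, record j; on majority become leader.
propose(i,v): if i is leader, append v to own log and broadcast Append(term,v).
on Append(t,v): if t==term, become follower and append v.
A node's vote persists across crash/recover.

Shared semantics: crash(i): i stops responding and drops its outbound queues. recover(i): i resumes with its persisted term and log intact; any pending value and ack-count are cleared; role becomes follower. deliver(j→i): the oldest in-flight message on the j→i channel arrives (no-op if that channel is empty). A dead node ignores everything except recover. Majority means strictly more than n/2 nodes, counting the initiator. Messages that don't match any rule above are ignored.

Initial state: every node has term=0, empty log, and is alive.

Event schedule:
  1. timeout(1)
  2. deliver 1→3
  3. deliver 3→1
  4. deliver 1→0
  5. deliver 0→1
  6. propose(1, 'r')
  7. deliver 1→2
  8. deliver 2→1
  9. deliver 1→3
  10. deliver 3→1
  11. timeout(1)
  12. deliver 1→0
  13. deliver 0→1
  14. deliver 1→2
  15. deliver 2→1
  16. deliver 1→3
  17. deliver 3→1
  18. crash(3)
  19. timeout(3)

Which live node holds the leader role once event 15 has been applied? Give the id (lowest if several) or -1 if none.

1. timeout(1):  <1:cand t1 ->
2. deliver 1→3:  <3:foll t1 ->
3. deliver 3→1:  nop
4. deliver 1→0:  <0:foll t1 ->
5. deliver 0→1:  <1:lead t1 ->
6. propose(1,'r'):  <1:lead t1 r>
7. deliver 1→2:  <2:foll t1 ->
8. deliver 2→1:  nop
9. deliver 1→3:  <3:foll t1 r>
10. deliver 3→1:  nop
11. timeout(1):  <1:cand t2 r>
12. deliver 1→0:  <0:foll t1 r>
13. deliver 0→1:  nop
14. deliver 1→2:  <2:foll t1 r>
15. deliver 2→1:  nop

-1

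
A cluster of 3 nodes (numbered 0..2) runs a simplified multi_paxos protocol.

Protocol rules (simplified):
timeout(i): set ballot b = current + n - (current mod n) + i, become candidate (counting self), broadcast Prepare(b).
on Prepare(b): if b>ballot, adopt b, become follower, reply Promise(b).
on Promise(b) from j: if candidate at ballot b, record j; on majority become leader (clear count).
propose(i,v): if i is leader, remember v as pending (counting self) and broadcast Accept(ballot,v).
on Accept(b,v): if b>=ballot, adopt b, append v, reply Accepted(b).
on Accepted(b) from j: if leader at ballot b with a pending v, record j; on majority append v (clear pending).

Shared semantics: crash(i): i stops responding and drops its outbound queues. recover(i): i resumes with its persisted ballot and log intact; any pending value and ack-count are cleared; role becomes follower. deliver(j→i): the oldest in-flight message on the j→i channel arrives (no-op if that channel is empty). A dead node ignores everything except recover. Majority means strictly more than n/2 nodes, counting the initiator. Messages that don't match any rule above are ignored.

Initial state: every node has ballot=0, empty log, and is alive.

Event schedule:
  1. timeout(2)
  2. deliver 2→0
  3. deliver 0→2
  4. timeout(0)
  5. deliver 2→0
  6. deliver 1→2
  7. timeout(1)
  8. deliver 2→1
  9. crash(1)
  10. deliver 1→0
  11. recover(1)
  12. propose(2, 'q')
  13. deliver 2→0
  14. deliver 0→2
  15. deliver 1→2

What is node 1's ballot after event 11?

5

1. timeout(2):  <2:cand b5 ->
2. deliver 2→0:  <0:foll b5 ->
3. deliver 0→2:  <2:lead b5 ->
4. timeout(0):  <0:cand b6 ->
5. deliver 2→0:  nop
6. deliver 1→2:  nop
7. timeout(1):  <1:cand b4 ->
8. deliver 2→1:  <1:foll b5 ->
9. crash(1):  <1:✗foll b5 ->
10. deliver 1→0:  nop
11. recover(1):  <1:foll b5 ->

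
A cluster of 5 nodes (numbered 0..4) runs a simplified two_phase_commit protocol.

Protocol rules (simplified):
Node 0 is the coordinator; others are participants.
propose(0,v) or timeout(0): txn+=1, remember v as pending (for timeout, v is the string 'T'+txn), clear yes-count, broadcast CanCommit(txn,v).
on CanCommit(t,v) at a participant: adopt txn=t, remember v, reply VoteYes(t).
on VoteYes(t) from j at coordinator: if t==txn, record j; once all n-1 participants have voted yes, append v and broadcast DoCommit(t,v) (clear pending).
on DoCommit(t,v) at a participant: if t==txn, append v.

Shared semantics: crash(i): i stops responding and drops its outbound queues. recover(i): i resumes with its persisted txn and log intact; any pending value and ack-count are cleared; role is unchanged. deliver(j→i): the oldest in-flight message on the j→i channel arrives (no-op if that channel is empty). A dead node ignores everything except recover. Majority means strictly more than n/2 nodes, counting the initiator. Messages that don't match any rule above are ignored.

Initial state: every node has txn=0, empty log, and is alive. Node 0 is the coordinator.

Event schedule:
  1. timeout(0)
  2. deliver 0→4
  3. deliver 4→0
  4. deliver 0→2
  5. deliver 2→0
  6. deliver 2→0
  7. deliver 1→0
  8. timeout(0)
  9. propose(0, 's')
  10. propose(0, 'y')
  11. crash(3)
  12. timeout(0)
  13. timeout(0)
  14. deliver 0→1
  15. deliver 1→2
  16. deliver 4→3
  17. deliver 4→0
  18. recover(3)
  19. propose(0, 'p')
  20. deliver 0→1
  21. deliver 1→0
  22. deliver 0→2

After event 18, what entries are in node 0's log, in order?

after 1 — timeout(0): n0:coor/t1/[-]
after 2 — deliver 0→4: n4:part/t1/[-]
after 3 — deliver 4→0: ·
after 4 — deliver 0→2: n2:part/t1/[-]
after 5 — deliver 2→0: ·
after 6 — deliver 2→0: ·
after 7 — deliver 1→0: ·
after 8 — timeout(0): n0:coor/t2/[-]
after 9 — propose(0,'s'): n0:coor/t3/[-]
after 10 — propose(0,'y'): n0:coor/t4/[-]
after 11 — crash(3): n3:✗part/t0/[-]
after 12 — timeout(0): n0:coor/t5/[-]
after 13 — timeout(0): n0:coor/t6/[-]
after 14 — deliver 0→1: n1:part/t1/[-]
after 15 — deliver 1→2: ·
after 16 — deliver 4→3: ·
after 17 — deliver 4→0: ·
after 18 — recover(3): n3:part/t0/[-]

empty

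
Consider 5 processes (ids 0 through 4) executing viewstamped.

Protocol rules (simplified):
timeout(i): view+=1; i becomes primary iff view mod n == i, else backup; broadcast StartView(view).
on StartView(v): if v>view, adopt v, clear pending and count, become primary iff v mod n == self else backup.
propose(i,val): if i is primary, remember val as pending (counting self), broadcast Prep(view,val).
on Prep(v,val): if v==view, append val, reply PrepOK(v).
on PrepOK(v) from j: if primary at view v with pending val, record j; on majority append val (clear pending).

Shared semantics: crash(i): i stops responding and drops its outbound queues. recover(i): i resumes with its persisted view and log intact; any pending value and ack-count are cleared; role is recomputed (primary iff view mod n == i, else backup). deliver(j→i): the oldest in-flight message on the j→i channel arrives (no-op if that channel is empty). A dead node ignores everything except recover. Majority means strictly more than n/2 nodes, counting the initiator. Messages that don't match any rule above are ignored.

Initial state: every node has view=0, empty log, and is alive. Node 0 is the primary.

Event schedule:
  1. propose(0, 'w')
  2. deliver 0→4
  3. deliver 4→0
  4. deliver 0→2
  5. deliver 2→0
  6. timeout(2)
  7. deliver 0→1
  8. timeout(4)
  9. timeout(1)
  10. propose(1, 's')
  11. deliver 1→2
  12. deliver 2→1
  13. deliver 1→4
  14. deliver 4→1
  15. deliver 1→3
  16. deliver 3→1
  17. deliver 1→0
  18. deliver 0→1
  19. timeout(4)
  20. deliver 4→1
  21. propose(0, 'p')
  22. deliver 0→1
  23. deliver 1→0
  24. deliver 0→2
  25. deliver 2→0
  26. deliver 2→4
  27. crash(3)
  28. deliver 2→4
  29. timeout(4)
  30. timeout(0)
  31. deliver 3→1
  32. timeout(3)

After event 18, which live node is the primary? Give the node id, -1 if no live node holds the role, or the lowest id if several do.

0

[1] propose(0,'w') → ∅
[2] deliver 0→4 → N4(back v0 [w])
[3] deliver 4→0 → ∅
[4] deliver 0→2 → N2(back v0 [w])
[5] deliver 2→0 → N0(prim v0 [w])
[6] timeout(2) → N2(back v1 [w])
[7] deliver 0→1 → N1(back v0 [w])
[8] timeout(4) → N4(back v1 [w])
[9] timeout(1) → N1(prim v1 [w])
[10] propose(1,'s') → ∅
[11] deliver 1→2 → ∅
[12] deliver 2→1 → ∅
[13] deliver 1→4 → ∅
[14] deliver 4→1 → ∅
[15] deliver 1→3 → N3(back v1 [-])
[16] deliver 3→1 → ∅
[17] deliver 1→0 → ∅
[18] deliver 0→1 → ∅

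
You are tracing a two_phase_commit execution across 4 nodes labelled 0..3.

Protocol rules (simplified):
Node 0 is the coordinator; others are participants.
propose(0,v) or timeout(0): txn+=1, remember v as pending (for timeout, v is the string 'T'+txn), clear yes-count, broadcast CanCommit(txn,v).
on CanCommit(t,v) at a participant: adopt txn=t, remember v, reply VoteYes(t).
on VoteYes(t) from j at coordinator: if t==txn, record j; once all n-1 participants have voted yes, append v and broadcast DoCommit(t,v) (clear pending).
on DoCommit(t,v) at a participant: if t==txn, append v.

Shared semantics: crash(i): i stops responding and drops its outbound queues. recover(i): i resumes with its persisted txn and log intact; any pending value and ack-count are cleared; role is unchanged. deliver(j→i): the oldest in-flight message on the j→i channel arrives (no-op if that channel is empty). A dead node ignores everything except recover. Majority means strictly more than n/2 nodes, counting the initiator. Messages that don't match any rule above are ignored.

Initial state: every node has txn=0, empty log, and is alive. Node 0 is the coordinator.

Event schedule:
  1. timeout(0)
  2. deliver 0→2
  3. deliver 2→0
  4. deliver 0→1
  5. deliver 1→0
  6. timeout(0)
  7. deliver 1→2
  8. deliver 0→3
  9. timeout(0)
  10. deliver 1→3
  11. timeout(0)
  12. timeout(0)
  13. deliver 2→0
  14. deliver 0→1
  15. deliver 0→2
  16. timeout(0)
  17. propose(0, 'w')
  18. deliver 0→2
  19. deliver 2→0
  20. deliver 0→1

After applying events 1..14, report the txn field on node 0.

5

e1 timeout(0): 0[coor,t=1,-]
e2 deliver 0→2: 2[part,t=1,-]
e3 deliver 2→0: ·
e4 deliver 0→1: 1[part,t=1,-]
e5 deliver 1→0: ·
e6 timeout(0): 0[coor,t=2,-]
e7 deliver 1→2: ·
e8 deliver 0→3: 3[part,t=1,-]
e9 timeout(0): 0[coor,t=3,-]
e10 deliver 1→3: ·
e11 timeout(0): 0[coor,t=4,-]
e12 timeout(0): 0[coor,t=5,-]
e13 deliver 2→0: ·
e14 deliver 0→1: 1[part,t=2,-]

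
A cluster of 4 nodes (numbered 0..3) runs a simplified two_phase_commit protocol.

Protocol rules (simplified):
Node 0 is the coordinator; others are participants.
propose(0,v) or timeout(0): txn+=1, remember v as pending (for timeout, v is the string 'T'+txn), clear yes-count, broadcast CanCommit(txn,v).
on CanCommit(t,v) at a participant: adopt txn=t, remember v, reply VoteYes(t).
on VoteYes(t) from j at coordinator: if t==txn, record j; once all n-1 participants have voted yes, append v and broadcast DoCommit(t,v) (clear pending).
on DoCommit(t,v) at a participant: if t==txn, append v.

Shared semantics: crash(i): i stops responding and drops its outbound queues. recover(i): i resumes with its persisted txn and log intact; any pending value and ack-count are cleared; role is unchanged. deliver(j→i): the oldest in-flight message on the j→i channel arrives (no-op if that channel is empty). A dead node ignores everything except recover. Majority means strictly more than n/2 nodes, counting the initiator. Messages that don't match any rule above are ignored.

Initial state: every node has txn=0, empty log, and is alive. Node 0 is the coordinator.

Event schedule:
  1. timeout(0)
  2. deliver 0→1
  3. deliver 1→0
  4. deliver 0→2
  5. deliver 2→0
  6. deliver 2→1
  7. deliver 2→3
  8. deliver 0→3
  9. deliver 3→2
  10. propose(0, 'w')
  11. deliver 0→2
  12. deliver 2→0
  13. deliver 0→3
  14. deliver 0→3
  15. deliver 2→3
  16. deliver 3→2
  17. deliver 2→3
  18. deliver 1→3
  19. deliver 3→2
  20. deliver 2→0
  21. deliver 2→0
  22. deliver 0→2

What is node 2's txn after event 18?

2

step 1 timeout(0): 0={coor,t=1,log=-}
step 2 deliver 0→1: 1={part,t=1,log=-}
step 3 deliver 1→0: —
step 4 deliver 0→2: 2={part,t=1,log=-}
step 5 deliver 2→0: —
step 6 deliver 2→1: —
step 7 deliver 2→3: —
step 8 deliver 0→3: 3={part,t=1,log=-}
step 9 deliver 3→2: —
step 10 propose(0,'w'): 0={coor,t=2,log=-}
step 11 deliver 0→2: 2={part,t=2,log=-}
step 12 deliver 2→0: —
step 13 deliver 0→3: 3={part,t=2,log=-}
step 14 deliver 0→3: —
step 15 deliver 2→3: —
step 16 deliver 3→2: —
step 17 deliver 2→3: —
step 18 deliver 1→3: —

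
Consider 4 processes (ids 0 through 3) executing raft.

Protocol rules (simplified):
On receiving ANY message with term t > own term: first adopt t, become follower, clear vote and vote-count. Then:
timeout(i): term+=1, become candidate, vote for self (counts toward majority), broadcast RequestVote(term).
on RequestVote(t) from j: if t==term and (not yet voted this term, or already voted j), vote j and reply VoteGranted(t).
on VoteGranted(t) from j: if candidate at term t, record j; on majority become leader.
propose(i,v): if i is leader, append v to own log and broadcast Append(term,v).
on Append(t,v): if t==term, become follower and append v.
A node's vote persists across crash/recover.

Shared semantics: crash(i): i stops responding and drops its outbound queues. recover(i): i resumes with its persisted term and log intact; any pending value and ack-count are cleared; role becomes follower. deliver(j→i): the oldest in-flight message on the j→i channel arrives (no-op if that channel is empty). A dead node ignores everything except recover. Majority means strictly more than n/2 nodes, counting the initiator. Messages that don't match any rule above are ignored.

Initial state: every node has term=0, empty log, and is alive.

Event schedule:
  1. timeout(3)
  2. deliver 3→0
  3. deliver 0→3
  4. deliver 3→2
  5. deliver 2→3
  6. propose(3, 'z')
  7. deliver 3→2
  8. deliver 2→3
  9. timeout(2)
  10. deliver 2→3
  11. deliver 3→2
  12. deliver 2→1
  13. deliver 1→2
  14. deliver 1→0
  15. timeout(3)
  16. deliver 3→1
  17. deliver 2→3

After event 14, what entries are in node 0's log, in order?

e1 timeout(3): 3[cand,t=1,-]
e2 deliver 3→0: 0[foll,t=1,-]
e3 deliver 0→3: ·
e4 deliver 3→2: 2[foll,t=1,-]
e5 deliver 2→3: 3[lead,t=1,-]
e6 propose(3,'z'): 3[lead,t=1,z]
e7 deliver 3→2: 2[foll,t=1,z]
e8 deliver 2→3: ·
e9 timeout(2): 2[cand,t=2,z]
e10 deliver 2→3: 3[foll,t=2,z]
e11 deliver 3→2: ·
e12 deliver 2→1: 1[foll,t=2,-]
e13 deliver 1→2: 2[lead,t=2,z]
e14 deliver 1→0: ·

empty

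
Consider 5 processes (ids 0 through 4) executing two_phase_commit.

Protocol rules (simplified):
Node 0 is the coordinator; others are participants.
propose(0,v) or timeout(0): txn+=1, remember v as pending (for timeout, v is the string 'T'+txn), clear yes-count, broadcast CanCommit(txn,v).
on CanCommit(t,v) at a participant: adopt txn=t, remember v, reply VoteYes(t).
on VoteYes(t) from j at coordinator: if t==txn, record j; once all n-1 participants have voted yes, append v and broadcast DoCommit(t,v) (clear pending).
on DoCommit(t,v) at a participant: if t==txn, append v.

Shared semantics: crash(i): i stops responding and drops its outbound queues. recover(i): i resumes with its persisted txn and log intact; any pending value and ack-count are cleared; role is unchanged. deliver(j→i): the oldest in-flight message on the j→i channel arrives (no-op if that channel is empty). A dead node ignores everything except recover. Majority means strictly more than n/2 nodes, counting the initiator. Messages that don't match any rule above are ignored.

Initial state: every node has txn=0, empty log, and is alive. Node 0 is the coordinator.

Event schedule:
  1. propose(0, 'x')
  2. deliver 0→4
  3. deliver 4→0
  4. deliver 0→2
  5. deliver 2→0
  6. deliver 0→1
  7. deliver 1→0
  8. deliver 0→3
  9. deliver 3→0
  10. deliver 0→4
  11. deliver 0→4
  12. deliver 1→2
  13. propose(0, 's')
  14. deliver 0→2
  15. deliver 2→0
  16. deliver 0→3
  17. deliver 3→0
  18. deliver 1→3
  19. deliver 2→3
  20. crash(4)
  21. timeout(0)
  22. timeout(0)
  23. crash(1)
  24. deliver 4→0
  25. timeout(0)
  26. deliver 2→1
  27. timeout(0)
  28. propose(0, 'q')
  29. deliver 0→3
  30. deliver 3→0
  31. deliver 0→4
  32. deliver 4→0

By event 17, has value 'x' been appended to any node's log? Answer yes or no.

yes

e1 propose(0,'x'): 0[coor,t=1,-]
e2 deliver 0→4: 4[part,t=1,-]
e3 deliver 4→0: ·
e4 deliver 0→2: 2[part,t=1,-]
e5 deliver 2→0: ·
e6 deliver 0→1: 1[part,t=1,-]
e7 deliver 1→0: ·
e8 deliver 0→3: 3[part,t=1,-]
e9 deliver 3→0: 0[coor,t=1,x]
e10 deliver 0→4: 4[part,t=1,x]
e11 deliver 0→4: ·
e12 deliver 1→2: ·
e13 propose(0,'s'): 0[coor,t=2,x]
e14 deliver 0→2: 2[part,t=1,x]
e15 deliver 2→0: ·
e16 deliver 0→3: 3[part,t=1,x]
e17 deliver 3→0: ·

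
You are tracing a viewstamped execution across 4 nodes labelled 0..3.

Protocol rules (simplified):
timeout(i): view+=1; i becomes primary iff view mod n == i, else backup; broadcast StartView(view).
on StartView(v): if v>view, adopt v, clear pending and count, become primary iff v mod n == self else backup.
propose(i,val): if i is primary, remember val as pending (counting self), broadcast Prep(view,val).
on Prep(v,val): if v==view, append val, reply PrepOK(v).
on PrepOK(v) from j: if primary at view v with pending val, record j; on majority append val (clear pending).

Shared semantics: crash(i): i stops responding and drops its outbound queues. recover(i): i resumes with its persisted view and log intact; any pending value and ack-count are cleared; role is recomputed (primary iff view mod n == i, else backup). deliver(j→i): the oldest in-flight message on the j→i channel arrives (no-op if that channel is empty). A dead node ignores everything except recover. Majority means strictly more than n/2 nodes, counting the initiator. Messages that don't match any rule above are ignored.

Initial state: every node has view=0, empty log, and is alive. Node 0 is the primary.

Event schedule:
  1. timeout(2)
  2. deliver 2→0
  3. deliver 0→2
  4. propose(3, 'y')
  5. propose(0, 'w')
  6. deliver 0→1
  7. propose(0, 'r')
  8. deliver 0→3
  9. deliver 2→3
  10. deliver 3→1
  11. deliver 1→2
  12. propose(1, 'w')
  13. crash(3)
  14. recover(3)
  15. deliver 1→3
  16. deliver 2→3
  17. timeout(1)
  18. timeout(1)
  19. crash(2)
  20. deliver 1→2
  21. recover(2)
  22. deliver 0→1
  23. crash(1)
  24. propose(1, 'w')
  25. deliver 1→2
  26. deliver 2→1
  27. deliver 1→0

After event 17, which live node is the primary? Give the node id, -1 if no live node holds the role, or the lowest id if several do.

step 1 timeout(2): 2={back,v=1,log=-}
step 2 deliver 2→0: 0={back,v=1,log=-}
step 3 deliver 0→2: —
step 4 propose(3,'y'): —
step 5 propose(0,'w'): —
step 6 deliver 0→1: —
step 7 propose(0,'r'): —
step 8 deliver 0→3: —
step 9 deliver 2→3: 3={back,v=1,log=-}
step 10 deliver 3→1: —
step 11 deliver 1→2: —
step 12 propose(1,'w'): —
step 13 crash(3): 3={✗back,v=1,log=-}
step 14 recover(3): 3={back,v=1,log=-}
step 15 deliver 1→3: —
step 16 deliver 2→3: —
step 17 timeout(1): 1={prim,v=1,log=-}

1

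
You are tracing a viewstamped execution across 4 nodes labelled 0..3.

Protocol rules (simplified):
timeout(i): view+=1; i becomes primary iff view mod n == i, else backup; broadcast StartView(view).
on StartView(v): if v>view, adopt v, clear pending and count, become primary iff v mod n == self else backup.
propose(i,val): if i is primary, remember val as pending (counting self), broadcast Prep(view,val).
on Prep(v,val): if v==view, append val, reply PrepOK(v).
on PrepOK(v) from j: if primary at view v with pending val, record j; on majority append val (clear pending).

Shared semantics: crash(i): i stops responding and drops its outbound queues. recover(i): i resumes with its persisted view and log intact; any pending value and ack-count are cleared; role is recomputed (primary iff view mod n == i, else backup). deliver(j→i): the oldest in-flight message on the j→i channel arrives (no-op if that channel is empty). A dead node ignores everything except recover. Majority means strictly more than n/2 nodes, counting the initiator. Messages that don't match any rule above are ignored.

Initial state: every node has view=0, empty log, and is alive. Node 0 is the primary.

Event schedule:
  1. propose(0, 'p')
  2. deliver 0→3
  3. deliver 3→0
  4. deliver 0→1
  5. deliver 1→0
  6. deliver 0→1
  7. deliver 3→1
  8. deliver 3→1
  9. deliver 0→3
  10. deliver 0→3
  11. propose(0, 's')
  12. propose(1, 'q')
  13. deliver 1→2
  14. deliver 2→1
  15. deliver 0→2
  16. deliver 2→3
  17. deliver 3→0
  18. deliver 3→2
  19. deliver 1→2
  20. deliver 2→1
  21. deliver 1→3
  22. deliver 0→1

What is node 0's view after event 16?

0

step 1 propose(0,'p'): —
step 2 deliver 0→3: 3={back,v=0,log=p}
step 3 deliver 3→0: —
step 4 deliver 0→1: 1={back,v=0,log=p}
step 5 deliver 1→0: 0={prim,v=0,log=p}
step 6 deliver 0→1: —
step 7 deliver 3→1: —
step 8 deliver 3→1: —
step 9 deliver 0→3: —
step 10 deliver 0→3: —
step 11 propose(0,'s'): —
step 12 propose(1,'q'): —
step 13 deliver 1→2: —
step 14 deliver 2→1: —
step 15 deliver 0→2: 2={back,v=0,log=p}
step 16 deliver 2→3: —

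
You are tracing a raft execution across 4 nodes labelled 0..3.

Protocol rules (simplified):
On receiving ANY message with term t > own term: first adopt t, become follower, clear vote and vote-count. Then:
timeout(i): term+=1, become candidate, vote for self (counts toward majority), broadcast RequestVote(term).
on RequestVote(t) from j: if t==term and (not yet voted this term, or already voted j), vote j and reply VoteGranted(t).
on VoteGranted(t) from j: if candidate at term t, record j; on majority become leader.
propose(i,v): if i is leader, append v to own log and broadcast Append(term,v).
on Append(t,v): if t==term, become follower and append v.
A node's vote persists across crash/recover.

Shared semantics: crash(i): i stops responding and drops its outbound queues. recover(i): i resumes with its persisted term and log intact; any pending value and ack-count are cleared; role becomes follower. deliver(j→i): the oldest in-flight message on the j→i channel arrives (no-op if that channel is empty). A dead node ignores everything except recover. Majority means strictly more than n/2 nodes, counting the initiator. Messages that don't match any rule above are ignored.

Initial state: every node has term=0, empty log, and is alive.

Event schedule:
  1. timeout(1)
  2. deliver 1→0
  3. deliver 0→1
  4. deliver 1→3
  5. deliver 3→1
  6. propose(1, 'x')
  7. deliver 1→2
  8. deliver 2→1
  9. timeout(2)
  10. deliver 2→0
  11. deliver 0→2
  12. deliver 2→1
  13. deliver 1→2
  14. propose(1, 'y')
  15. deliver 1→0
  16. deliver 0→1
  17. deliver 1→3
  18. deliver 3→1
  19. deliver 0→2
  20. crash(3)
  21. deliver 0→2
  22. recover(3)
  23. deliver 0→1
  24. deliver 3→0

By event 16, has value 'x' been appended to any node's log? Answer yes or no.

yes

1. timeout(1):  <1:cand t1 ->
2. deliver 1→0:  <0:foll t1 ->
3. deliver 0→1:  nop
4. deliver 1→3:  <3:foll t1 ->
5. deliver 3→1:  <1:lead t1 ->
6. propose(1,'x'):  <1:lead t1 x>
7. deliver 1→2:  <2:foll t1 ->
8. deliver 2→1:  nop
9. timeout(2):  <2:cand t2 ->
10. deliver 2→0:  <0:foll t2 ->
11. deliver 0→2:  nop
12. deliver 2→1:  <1:foll t2 x>
13. deliver 1→2:  nop
14. propose(1,'y'):  nop
15. deliver 1→0:  nop
16. deliver 0→1:  nop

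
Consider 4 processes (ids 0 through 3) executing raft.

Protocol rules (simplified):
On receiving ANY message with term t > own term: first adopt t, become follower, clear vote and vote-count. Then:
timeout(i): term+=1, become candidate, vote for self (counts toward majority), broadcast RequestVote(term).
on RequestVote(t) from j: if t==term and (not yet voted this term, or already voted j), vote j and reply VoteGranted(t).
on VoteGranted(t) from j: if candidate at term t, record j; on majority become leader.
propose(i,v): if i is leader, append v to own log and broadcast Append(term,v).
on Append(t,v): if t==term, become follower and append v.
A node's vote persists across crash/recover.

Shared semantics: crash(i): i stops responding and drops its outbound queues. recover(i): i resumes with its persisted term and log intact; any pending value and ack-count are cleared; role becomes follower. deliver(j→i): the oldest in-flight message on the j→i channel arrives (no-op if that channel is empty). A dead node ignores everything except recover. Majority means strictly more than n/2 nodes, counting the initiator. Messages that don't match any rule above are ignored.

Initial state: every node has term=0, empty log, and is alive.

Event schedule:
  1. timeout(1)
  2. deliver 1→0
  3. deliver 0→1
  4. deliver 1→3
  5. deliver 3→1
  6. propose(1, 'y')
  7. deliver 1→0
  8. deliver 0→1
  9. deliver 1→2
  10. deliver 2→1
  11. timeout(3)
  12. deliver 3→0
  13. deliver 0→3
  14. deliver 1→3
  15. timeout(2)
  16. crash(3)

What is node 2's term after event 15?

e1 timeout(1): 1[cand,t=1,-]
e2 deliver 1→0: 0[foll,t=1,-]
e3 deliver 0→1: ·
e4 deliver 1→3: 3[foll,t=1,-]
e5 deliver 3→1: 1[lead,t=1,-]
e6 propose(1,'y'): 1[lead,t=1,y]
e7 deliver 1→0: 0[foll,t=1,y]
e8 deliver 0→1: ·
e9 deliver 1→2: 2[foll,t=1,-]
e10 deliver 2→1: ·
e11 timeout(3): 3[cand,t=2,-]
e12 deliver 3→0: 0[foll,t=2,y]
e13 deliver 0→3: ·
e14 deliver 1→3: ·
e15 timeout(2): 2[cand,t=2,-]

2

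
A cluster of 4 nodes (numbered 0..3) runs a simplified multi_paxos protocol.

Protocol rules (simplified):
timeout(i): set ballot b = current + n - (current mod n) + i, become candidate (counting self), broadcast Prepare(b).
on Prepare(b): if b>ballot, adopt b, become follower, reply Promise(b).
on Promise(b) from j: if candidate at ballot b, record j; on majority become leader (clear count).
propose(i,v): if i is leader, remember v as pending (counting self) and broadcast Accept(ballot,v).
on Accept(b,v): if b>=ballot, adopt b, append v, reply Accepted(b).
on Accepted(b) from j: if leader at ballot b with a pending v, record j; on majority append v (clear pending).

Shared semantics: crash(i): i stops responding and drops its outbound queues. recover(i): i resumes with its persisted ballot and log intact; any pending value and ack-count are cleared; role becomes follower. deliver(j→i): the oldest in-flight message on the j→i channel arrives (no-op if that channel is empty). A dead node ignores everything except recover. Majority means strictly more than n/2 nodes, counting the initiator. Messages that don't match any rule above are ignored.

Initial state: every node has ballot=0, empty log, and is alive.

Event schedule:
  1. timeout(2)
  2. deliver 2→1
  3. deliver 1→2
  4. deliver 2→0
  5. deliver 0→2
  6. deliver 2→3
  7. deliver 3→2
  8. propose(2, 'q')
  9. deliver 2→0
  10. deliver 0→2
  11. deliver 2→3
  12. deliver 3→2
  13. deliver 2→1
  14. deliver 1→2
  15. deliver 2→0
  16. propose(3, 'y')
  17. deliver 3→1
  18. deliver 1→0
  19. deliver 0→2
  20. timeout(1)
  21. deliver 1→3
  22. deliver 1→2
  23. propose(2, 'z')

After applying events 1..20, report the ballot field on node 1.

9

1. timeout(2):  <2:cand b6 ->
2. deliver 2→1:  <1:foll b6 ->
3. deliver 1→2:  nop
4. deliver 2→0:  <0:foll b6 ->
5. deliver 0→2:  <2:lead b6 ->
6. deliver 2→3:  <3:foll b6 ->
7. deliver 3→2:  nop
8. propose(2,'q'):  nop
9. deliver 2→0:  <0:foll b6 q>
10. deliver 0→2:  nop
11. deliver 2→3:  <3:foll b6 q>
12. deliver 3→2:  <2:lead b6 q>
13. deliver 2→1:  <1:foll b6 q>
14. deliver 1→2:  nop
15. deliver 2→0:  nop
16. propose(3,'y'):  nop
17. deliver 3→1:  nop
18. deliver 1→0:  nop
19. deliver 0→2:  nop
20. timeout(1):  <1:cand b9 q>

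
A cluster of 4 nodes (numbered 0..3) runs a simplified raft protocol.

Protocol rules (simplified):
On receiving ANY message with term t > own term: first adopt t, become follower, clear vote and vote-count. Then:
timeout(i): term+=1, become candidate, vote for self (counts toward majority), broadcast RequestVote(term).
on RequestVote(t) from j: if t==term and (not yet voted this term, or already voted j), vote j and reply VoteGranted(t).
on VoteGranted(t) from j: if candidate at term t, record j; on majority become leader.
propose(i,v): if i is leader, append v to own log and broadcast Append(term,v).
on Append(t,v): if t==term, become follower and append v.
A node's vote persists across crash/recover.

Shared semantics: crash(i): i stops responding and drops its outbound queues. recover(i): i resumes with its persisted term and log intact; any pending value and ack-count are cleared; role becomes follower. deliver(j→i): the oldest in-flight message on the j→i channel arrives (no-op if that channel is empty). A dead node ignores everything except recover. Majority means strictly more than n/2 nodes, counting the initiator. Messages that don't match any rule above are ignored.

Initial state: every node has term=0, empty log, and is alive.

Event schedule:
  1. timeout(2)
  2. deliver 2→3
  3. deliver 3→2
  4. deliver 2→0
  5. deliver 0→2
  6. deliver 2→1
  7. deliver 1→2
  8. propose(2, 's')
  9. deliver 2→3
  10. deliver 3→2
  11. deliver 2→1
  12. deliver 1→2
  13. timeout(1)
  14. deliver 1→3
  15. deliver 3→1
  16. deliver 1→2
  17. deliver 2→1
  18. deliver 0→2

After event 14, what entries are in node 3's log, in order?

s

step 1 timeout(2): 2={cand,t=1,log=-}
step 2 deliver 2→3: 3={foll,t=1,log=-}
step 3 deliver 3→2: —
step 4 deliver 2→0: 0={foll,t=1,log=-}
step 5 deliver 0→2: 2={lead,t=1,log=-}
step 6 deliver 2→1: 1={foll,t=1,log=-}
step 7 deliver 1→2: —
step 8 propose(2,'s'): 2={lead,t=1,log=s}
step 9 deliver 2→3: 3={foll,t=1,log=s}
step 10 deliver 3→2: —
step 11 deliver 2→1: 1={foll,t=1,log=s}
step 12 deliver 1→2: —
step 13 timeout(1): 1={cand,t=2,log=s}
step 14 deliver 1→3: 3={foll,t=2,log=s}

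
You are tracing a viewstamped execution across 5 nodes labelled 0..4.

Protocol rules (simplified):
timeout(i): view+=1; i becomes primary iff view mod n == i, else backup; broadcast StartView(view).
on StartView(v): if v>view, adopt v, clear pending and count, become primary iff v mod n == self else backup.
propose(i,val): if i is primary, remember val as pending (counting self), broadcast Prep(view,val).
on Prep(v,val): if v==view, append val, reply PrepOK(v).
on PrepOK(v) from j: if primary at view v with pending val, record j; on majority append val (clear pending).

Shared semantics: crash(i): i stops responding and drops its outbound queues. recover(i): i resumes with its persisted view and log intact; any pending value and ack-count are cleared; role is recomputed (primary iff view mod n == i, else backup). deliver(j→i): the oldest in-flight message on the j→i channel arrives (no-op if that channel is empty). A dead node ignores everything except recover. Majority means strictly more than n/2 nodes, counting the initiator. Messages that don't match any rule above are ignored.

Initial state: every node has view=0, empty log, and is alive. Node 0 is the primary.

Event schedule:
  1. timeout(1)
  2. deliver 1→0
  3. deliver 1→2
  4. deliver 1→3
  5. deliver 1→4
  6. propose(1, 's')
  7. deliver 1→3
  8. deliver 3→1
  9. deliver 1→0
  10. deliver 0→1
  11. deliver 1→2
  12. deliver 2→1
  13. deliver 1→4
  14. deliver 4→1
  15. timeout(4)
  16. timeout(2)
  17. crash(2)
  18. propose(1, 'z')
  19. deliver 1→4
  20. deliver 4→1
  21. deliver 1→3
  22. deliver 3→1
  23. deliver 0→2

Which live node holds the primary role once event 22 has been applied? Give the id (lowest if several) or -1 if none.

1. timeout(1):  <1:prim v1 ->
2. deliver 1→0:  <0:back v1 ->
3. deliver 1→2:  <2:back v1 ->
4. deliver 1→3:  <3:back v1 ->
5. deliver 1→4:  <4:back v1 ->
6. propose(1,'s'):  nop
7. deliver 1→3:  <3:back v1 s>
8. deliver 3→1:  nop
9. deliver 1→0:  <0:back v1 s>
10. deliver 0→1:  <1:prim v1 s>
11. deliver 1→2:  <2:back v1 s>
12. deliver 2→1:  nop
13. deliver 1→4:  <4:back v1 s>
14. deliver 4→1:  nop
15. timeout(4):  <4:back v2 s>
16. timeout(2):  <2:prim v2 s>
17. crash(2):  <2:✗prim v2 s>
18. propose(1,'z'):  nop
19. deliver 1→4:  nop
20. deliver 4→1:  <1:back v2 s>
21. deliver 1→3:  <3:back v1 s,z>
22. deliver 3→1:  nop

-1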